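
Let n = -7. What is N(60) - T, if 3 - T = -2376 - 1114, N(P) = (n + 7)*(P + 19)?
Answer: -3493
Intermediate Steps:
N(P) = 0 (N(P) = (-7 + 7)*(P + 19) = 0*(19 + P) = 0)
T = 3493 (T = 3 - (-2376 - 1114) = 3 - 1*(-3490) = 3 + 3490 = 3493)
N(60) - T = 0 - 1*3493 = 0 - 3493 = -3493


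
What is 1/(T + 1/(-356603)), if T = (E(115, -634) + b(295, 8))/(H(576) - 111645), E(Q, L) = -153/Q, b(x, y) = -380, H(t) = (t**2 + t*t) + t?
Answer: -22656965953635/15701646904 ≈ -1443.0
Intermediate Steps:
H(t) = t + 2*t**2 (H(t) = (t**2 + t**2) + t = 2*t**2 + t = t + 2*t**2)
T = -43853/63535545 (T = (-153/115 - 380)/(576*(1 + 2*576) - 111645) = (-153*1/115 - 380)/(576*(1 + 1152) - 111645) = (-153/115 - 380)/(576*1153 - 111645) = -43853/(115*(664128 - 111645)) = -43853/115/552483 = -43853/115*1/552483 = -43853/63535545 ≈ -0.00069021)
1/(T + 1/(-356603)) = 1/(-43853/63535545 + 1/(-356603)) = 1/(-43853/63535545 - 1/356603) = 1/(-15701646904/22656965953635) = -22656965953635/15701646904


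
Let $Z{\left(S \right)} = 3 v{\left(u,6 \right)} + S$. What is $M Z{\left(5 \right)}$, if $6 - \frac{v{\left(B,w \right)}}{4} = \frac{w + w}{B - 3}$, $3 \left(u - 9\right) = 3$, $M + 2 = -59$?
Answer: $- \frac{24095}{7} \approx -3442.1$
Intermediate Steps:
$M = -61$ ($M = -2 - 59 = -61$)
$u = 10$ ($u = 9 + \frac{1}{3} \cdot 3 = 9 + 1 = 10$)
$v{\left(B,w \right)} = 24 - \frac{8 w}{-3 + B}$ ($v{\left(B,w \right)} = 24 - 4 \frac{w + w}{B - 3} = 24 - 4 \frac{2 w}{-3 + B} = 24 - \frac{8 w}{-3 + B}$)
$Z{\left(S \right)} = \frac{360}{7} + S$ ($Z{\left(S \right)} = 3 \frac{8 \left(-9 - 6 + 3 \cdot 10\right)}{-3 + 10} + S = 3 \frac{8 \left(-9 - 6 + 30\right)}{7} + S = 3 \cdot 8 \cdot \frac{1}{7} \cdot 15 + S = 3 \cdot \frac{120}{7} + S = \frac{360}{7} + S$)
$M Z{\left(5 \right)} = - 61 \left(\frac{360}{7} + 5\right) = \left(-61\right) \frac{395}{7} = - \frac{24095}{7}$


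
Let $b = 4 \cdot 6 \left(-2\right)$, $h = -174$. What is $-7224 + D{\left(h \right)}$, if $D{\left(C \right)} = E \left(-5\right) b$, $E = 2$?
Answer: $-6744$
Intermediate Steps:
$b = -48$ ($b = 24 \left(-2\right) = -48$)
$D{\left(C \right)} = 480$ ($D{\left(C \right)} = 2 \left(-5\right) \left(-48\right) = \left(-10\right) \left(-48\right) = 480$)
$-7224 + D{\left(h \right)} = -7224 + 480 = -6744$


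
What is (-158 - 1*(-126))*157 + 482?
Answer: -4542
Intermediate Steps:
(-158 - 1*(-126))*157 + 482 = (-158 + 126)*157 + 482 = -32*157 + 482 = -5024 + 482 = -4542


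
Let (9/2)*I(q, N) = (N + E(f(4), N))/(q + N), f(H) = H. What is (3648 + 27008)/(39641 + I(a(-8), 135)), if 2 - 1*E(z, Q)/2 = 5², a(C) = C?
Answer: 35039808/45309841 ≈ 0.77334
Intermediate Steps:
E(z, Q) = -46 (E(z, Q) = 4 - 2*5² = 4 - 2*25 = 4 - 50 = -46)
I(q, N) = 2*(-46 + N)/(9*(N + q)) (I(q, N) = 2*((N - 46)/(q + N))/9 = 2*((-46 + N)/(N + q))/9 = 2*(-46 + N)/(9*(N + q)))
(3648 + 27008)/(39641 + I(a(-8), 135)) = (3648 + 27008)/(39641 + 2*(-46 + 135)/(9*(135 - 8))) = 30656/(39641 + (2/9)*89/127) = 30656/(39641 + (2/9)*(1/127)*89) = 30656/(39641 + 178/1143) = 30656/(45309841/1143) = 30656*(1143/45309841) = 35039808/45309841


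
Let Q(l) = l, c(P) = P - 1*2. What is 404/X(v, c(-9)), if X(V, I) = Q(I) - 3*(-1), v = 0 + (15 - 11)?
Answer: -101/2 ≈ -50.500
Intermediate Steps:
c(P) = -2 + P (c(P) = P - 2 = -2 + P)
v = 4 (v = 0 + 4 = 4)
X(V, I) = 3 + I (X(V, I) = I - 3*(-1) = I + 3 = 3 + I)
404/X(v, c(-9)) = 404/(3 + (-2 - 9)) = 404/(3 - 11) = 404/(-8) = 404*(-⅛) = -101/2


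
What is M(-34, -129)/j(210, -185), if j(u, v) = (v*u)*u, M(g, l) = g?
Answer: 17/4079250 ≈ 4.1674e-6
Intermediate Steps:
j(u, v) = v*u**2 (j(u, v) = (u*v)*u = v*u**2)
M(-34, -129)/j(210, -185) = -34/((-185*210**2)) = -34/((-185*44100)) = -34/(-8158500) = -34*(-1/8158500) = 17/4079250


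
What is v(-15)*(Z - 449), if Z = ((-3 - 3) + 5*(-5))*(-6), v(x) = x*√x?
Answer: 3945*I*√15 ≈ 15279.0*I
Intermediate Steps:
v(x) = x^(3/2)
Z = 186 (Z = (-6 - 25)*(-6) = -31*(-6) = 186)
v(-15)*(Z - 449) = (-15)^(3/2)*(186 - 449) = -15*I*√15*(-263) = 3945*I*√15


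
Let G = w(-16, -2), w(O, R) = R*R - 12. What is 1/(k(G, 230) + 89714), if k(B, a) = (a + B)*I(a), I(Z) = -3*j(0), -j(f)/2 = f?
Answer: 1/89714 ≈ 1.1147e-5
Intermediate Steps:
j(f) = -2*f
w(O, R) = -12 + R² (w(O, R) = R² - 12 = -12 + R²)
I(Z) = 0 (I(Z) = -(-6)*0 = -3*0 = 0)
G = -8 (G = -12 + (-2)² = -12 + 4 = -8)
k(B, a) = 0 (k(B, a) = (a + B)*0 = (B + a)*0 = 0)
1/(k(G, 230) + 89714) = 1/(0 + 89714) = 1/89714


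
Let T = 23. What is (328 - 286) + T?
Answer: 65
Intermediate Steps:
(328 - 286) + T = (328 - 286) + 23 = 42 + 23 = 65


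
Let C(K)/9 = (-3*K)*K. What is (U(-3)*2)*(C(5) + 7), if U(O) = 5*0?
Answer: 0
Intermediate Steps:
C(K) = -27*K² (C(K) = 9*((-3*K)*K) = 9*(-3*K²) = -27*K²)
U(O) = 0
(U(-3)*2)*(C(5) + 7) = (0*2)*(-27*5² + 7) = 0*(-27*25 + 7) = 0*(-675 + 7) = 0*(-668) = 0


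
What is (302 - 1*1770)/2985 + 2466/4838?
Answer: 129413/7220715 ≈ 0.017922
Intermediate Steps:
(302 - 1*1770)/2985 + 2466/4838 = (302 - 1770)*(1/2985) + 2466*(1/4838) = -1468*1/2985 + 1233/2419 = -1468/2985 + 1233/2419 = 129413/7220715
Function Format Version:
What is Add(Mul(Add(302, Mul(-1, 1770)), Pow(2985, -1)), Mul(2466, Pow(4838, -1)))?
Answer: Rational(129413, 7220715) ≈ 0.017922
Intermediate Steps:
Add(Mul(Add(302, Mul(-1, 1770)), Pow(2985, -1)), Mul(2466, Pow(4838, -1))) = Add(Mul(Add(302, -1770), Rational(1, 2985)), Mul(2466, Rational(1, 4838))) = Add(Mul(-1468, Rational(1, 2985)), Rational(1233, 2419)) = Add(Rational(-1468, 2985), Rational(1233, 2419)) = Rational(129413, 7220715)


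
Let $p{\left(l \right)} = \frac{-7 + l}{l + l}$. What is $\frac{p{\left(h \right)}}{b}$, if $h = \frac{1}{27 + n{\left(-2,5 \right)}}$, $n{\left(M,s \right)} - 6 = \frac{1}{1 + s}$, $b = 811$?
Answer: $- \frac{1387}{9732} \approx -0.14252$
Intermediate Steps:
$n{\left(M,s \right)} = 6 + \frac{1}{1 + s}$
$h = \frac{6}{199}$ ($h = \frac{1}{27 + \frac{7 + 6 \cdot 5}{1 + 5}} = \frac{1}{27 + \frac{7 + 30}{6}} = \frac{1}{27 + \frac{1}{6} \cdot 37} = \frac{1}{27 + \frac{37}{6}} = \frac{1}{\frac{199}{6}} = \frac{6}{199} \approx 0.030151$)
$p{\left(l \right)} = \frac{-7 + l}{2 l}$
$\frac{p{\left(h \right)}}{b} = \frac{\frac{1}{2} \frac{1}{\frac{6}{199}} \left(-7 + \frac{6}{199}\right)}{811} = \frac{1}{2} \cdot \frac{199}{6} \left(- \frac{1387}{199}\right) \frac{1}{811} = \left(- \frac{1387}{12}\right) \frac{1}{811} = - \frac{1387}{9732}$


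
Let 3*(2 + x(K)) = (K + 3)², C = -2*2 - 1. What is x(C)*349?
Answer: -698/3 ≈ -232.67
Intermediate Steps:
C = -5 (C = -4 - 1 = -5)
x(K) = -2 + (3 + K)²/3 (x(K) = -2 + (K + 3)²/3 = -2 + (3 + K)²/3)
x(C)*349 = (-2 + (3 - 5)²/3)*349 = (-2 + (⅓)*(-2)²)*349 = (-2 + (⅓)*4)*349 = (-2 + 4/3)*349 = -⅔*349 = -698/3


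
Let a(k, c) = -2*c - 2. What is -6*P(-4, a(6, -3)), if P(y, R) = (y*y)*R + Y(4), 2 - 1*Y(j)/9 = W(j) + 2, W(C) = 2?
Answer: -276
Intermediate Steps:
a(k, c) = -2 - 2*c
Y(j) = -18 (Y(j) = 18 - 9*(2 + 2) = 18 - 9*4 = 18 - 36 = -18)
P(y, R) = -18 + R*y² (P(y, R) = (y*y)*R - 18 = y²*R - 18 = R*y² - 18 = -18 + R*y²)
-6*P(-4, a(6, -3)) = -6*(-18 + (-2 - 2*(-3))*(-4)²) = -6*(-18 + (-2 + 6)*16) = -6*(-18 + 4*16) = -6*(-18 + 64) = -6*46 = -276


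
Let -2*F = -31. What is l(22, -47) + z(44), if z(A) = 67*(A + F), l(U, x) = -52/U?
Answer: 87651/22 ≈ 3984.1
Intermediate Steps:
F = 31/2 (F = -½*(-31) = 31/2 ≈ 15.500)
z(A) = 2077/2 + 67*A (z(A) = 67*(A + 31/2) = 67*(31/2 + A) = 2077/2 + 67*A)
l(22, -47) + z(44) = -52/22 + (2077/2 + 67*44) = -52*1/22 + (2077/2 + 2948) = -26/11 + 7973/2 = 87651/22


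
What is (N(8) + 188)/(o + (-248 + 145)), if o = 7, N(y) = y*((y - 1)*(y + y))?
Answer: -271/24 ≈ -11.292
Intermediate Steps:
N(y) = 2*y²*(-1 + y) (N(y) = y*((-1 + y)*(2*y)) = y*(2*y*(-1 + y)) = 2*y²*(-1 + y))
(N(8) + 188)/(o + (-248 + 145)) = (2*8²*(-1 + 8) + 188)/(7 + (-248 + 145)) = (2*64*7 + 188)/(7 - 103) = (896 + 188)/(-96) = 1084*(-1/96) = -271/24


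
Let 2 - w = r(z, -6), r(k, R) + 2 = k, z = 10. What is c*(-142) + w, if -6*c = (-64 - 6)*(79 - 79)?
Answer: -6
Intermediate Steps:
r(k, R) = -2 + k
w = -6 (w = 2 - (-2 + 10) = 2 - 1*8 = 2 - 8 = -6)
c = 0 (c = -(-64 - 6)*(79 - 79)/6 = -(-35)*0/3 = -⅙*0 = 0)
c*(-142) + w = 0*(-142) - 6 = 0 - 6 = -6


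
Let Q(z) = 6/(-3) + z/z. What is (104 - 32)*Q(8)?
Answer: -72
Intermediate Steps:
Q(z) = -1 (Q(z) = 6*(-⅓) + 1 = -2 + 1 = -1)
(104 - 32)*Q(8) = (104 - 32)*(-1) = 72*(-1) = -72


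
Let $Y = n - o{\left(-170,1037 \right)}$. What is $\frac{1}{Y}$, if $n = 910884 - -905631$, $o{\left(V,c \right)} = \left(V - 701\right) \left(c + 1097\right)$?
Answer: $\frac{1}{3675229} \approx 2.7209 \cdot 10^{-7}$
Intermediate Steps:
$o{\left(V,c \right)} = \left(-701 + V\right) \left(1097 + c\right)$
$n = 1816515$ ($n = 910884 + 905631 = 1816515$)
$Y = 3675229$ ($Y = 1816515 - \left(-768997 - 726937 + 1097 \left(-170\right) - 176290\right) = 1816515 - \left(-768997 - 726937 - 186490 - 176290\right) = 1816515 - -1858714 = 1816515 + 1858714 = 3675229$)
$\frac{1}{Y} = \frac{1}{3675229}$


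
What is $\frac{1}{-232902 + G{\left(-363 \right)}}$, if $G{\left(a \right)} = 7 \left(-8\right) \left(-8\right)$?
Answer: $- \frac{1}{232454} \approx -4.3019 \cdot 10^{-6}$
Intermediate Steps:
$G{\left(a \right)} = 448$ ($G{\left(a \right)} = \left(-56\right) \left(-8\right) = 448$)
$\frac{1}{-232902 + G{\left(-363 \right)}} = \frac{1}{-232902 + 448} = \frac{1}{-232454} = - \frac{1}{232454}$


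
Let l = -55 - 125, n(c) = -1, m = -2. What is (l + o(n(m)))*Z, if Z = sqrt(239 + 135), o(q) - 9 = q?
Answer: -172*sqrt(374) ≈ -3326.3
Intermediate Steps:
o(q) = 9 + q
Z = sqrt(374) ≈ 19.339
l = -180
(l + o(n(m)))*Z = (-180 + (9 - 1))*sqrt(374) = (-180 + 8)*sqrt(374) = -172*sqrt(374)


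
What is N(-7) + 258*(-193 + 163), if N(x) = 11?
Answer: -7729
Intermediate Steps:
N(-7) + 258*(-193 + 163) = 11 + 258*(-193 + 163) = 11 + 258*(-30) = 11 - 7740 = -7729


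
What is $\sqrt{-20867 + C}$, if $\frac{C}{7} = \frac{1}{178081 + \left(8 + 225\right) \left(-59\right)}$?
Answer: $\frac{i \sqrt{563527180272714}}{164334} \approx 144.45 i$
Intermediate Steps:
$C = \frac{7}{164334}$ ($C = \frac{7}{178081 + \left(8 + 225\right) \left(-59\right)} = \frac{7}{178081 + 233 \left(-59\right)} = \frac{7}{178081 - 13747} = \frac{7}{164334} \approx 4.2596 \cdot 10^{-5}$)
$\sqrt{-20867 + C} = \sqrt{-20867 + \frac{7}{164334}} = \sqrt{- \frac{3429157571}{164334}} = \frac{i \sqrt{563527180272714}}{164334}$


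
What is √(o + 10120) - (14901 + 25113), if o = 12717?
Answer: -40014 + √22837 ≈ -39863.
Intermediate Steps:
√(o + 10120) - (14901 + 25113) = √(12717 + 10120) - (14901 + 25113) = √22837 - 1*40014 = √22837 - 40014 = -40014 + √22837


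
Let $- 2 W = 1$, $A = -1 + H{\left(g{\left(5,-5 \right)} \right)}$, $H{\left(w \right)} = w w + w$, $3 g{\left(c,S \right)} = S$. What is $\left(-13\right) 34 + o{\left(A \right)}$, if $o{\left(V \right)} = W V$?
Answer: $- \frac{7957}{18} \approx -442.06$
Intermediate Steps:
$g{\left(c,S \right)} = \frac{S}{3}$
$H{\left(w \right)} = w + w^{2}$ ($H{\left(w \right)} = w^{2} + w = w + w^{2}$)
$A = \frac{1}{9}$ ($A = -1 + \frac{1}{3} \left(-5\right) \left(1 + \frac{1}{3} \left(-5\right)\right) = -1 - \frac{5 \left(1 - \frac{5}{3}\right)}{3} = -1 - - \frac{10}{9} = -1 + \frac{10}{9} = \frac{1}{9} \approx 0.11111$)
$W = - \frac{1}{2}$ ($W = \left(- \frac{1}{2}\right) 1 = - \frac{1}{2} \approx -0.5$)
$o{\left(V \right)} = - \frac{V}{2}$
$\left(-13\right) 34 + o{\left(A \right)} = \left(-13\right) 34 - \frac{1}{18} = -442 - \frac{1}{18} = - \frac{7957}{18}$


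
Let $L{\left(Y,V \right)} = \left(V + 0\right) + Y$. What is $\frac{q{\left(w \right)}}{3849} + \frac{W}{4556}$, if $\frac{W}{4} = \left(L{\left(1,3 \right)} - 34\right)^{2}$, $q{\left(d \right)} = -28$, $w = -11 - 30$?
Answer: $\frac{3432208}{4384011} \approx 0.78289$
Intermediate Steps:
$w = -41$
$L{\left(Y,V \right)} = V + Y$
$W = 3600$ ($W = 4 \left(\left(3 + 1\right) - 34\right)^{2} = 4 \left(4 - 34\right)^{2} = 4 \left(-30\right)^{2} = 4 \cdot 900 = 3600$)
$\frac{q{\left(w \right)}}{3849} + \frac{W}{4556} = - \frac{28}{3849} + \frac{3600}{4556} = \left(-28\right) \frac{1}{3849} + 3600 \cdot \frac{1}{4556} = - \frac{28}{3849} + \frac{900}{1139} = \frac{3432208}{4384011}$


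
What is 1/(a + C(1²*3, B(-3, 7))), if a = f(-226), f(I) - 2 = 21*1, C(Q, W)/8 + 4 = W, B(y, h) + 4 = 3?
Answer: -1/17 ≈ -0.058824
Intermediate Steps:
B(y, h) = -1 (B(y, h) = -4 + 3 = -1)
C(Q, W) = -32 + 8*W
f(I) = 23 (f(I) = 2 + 21*1 = 2 + 21 = 23)
a = 23
1/(a + C(1²*3, B(-3, 7))) = 1/(23 + (-32 + 8*(-1))) = 1/(23 + (-32 - 8)) = 1/(23 - 40) = 1/(-17) = -1/17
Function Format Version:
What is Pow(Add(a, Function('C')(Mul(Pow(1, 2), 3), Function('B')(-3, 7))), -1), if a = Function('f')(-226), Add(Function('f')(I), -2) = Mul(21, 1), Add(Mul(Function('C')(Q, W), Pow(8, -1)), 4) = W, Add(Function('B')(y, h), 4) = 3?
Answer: Rational(-1, 17) ≈ -0.058824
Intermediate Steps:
Function('B')(y, h) = -1 (Function('B')(y, h) = Add(-4, 3) = -1)
Function('C')(Q, W) = Add(-32, Mul(8, W))
Function('f')(I) = 23 (Function('f')(I) = Add(2, Mul(21, 1)) = Add(2, 21) = 23)
a = 23
Pow(Add(a, Function('C')(Mul(Pow(1, 2), 3), Function('B')(-3, 7))), -1) = Pow(Add(23, Add(-32, Mul(8, -1))), -1) = Pow(Add(23, Add(-32, -8)), -1) = Pow(Add(23, -40), -1) = Pow(-17, -1) = Rational(-1, 17)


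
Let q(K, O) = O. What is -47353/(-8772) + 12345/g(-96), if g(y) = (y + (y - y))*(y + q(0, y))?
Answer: 9084267/1497088 ≈ 6.0680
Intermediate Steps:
g(y) = 2*y² (g(y) = (y + (y - y))*(y + y) = (y + 0)*(2*y) = y*(2*y) = 2*y²)
-47353/(-8772) + 12345/g(-96) = -47353/(-8772) + 12345/((2*(-96)²)) = -47353*(-1/8772) + 12345/((2*9216)) = 47353/8772 + 12345/18432 = 47353/8772 + 12345*(1/18432) = 47353/8772 + 4115/6144 = 9084267/1497088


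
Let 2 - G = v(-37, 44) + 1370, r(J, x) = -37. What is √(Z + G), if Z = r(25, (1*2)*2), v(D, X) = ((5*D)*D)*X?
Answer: I*√302585 ≈ 550.08*I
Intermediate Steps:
v(D, X) = 5*X*D² (v(D, X) = (5*D²)*X = 5*X*D²)
G = -302548 (G = 2 - (5*44*(-37)² + 1370) = 2 - (5*44*1369 + 1370) = 2 - (301180 + 1370) = 2 - 1*302550 = 2 - 302550 = -302548)
Z = -37
√(Z + G) = √(-37 - 302548) = √(-302585) = I*√302585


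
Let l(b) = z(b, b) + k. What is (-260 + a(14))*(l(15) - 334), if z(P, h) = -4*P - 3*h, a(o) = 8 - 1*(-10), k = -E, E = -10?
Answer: 103818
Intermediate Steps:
k = 10 (k = -1*(-10) = 10)
a(o) = 18 (a(o) = 8 + 10 = 18)
l(b) = 10 - 7*b (l(b) = (-4*b - 3*b) + 10 = -7*b + 10 = 10 - 7*b)
(-260 + a(14))*(l(15) - 334) = (-260 + 18)*((10 - 7*15) - 334) = -242*((10 - 105) - 334) = -242*(-95 - 334) = -242*(-429) = 103818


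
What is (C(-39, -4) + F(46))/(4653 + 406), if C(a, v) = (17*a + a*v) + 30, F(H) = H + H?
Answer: -385/5059 ≈ -0.076102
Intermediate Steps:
F(H) = 2*H
C(a, v) = 30 + 17*a + a*v
(C(-39, -4) + F(46))/(4653 + 406) = ((30 + 17*(-39) - 39*(-4)) + 2*46)/(4653 + 406) = ((30 - 663 + 156) + 92)/5059 = (-477 + 92)*(1/5059) = -385*1/5059 = -385/5059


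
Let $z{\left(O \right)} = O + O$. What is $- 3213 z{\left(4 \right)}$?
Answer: $-25704$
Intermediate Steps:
$z{\left(O \right)} = 2 O$
$- 3213 z{\left(4 \right)} = - 3213 \cdot 2 \cdot 4 = \left(-3213\right) 8 = -25704$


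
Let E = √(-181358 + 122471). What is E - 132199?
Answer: -132199 + 9*I*√727 ≈ -1.322e+5 + 242.67*I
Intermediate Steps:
E = 9*I*√727 (E = √(-58887) = 9*I*√727 ≈ 242.67*I)
E - 132199 = 9*I*√727 - 132199 = -132199 + 9*I*√727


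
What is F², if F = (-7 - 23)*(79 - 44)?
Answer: 1102500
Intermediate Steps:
F = -1050 (F = -30*35 = -1050)
F² = (-1050)² = 1102500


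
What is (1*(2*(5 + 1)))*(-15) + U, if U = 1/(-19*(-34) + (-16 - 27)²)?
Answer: -449099/2495 ≈ -180.00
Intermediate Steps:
U = 1/2495 (U = 1/(646 + (-43)²) = 1/(646 + 1849) = 1/2495 ≈ 0.00040080)
(1*(2*(5 + 1)))*(-15) + U = (1*(2*(5 + 1)))*(-15) + 1/2495 = (1*(2*6))*(-15) + 1/2495 = (1*12)*(-15) + 1/2495 = 12*(-15) + 1/2495 = -180 + 1/2495 = -449099/2495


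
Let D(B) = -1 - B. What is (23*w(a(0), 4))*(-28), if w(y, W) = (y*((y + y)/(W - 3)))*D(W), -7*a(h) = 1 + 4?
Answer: 23000/7 ≈ 3285.7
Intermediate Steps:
a(h) = -5/7 (a(h) = -(1 + 4)/7 = -⅐*5 = -5/7)
w(y, W) = 2*y²*(-1 - W)/(-3 + W) (w(y, W) = (y*((y + y)/(W - 3)))*(-1 - W) = (y*((2*y)/(-3 + W)))*(-1 - W) = (y*(2*y/(-3 + W)))*(-1 - W) = (2*y²/(-3 + W))*(-1 - W) = 2*y²*(-1 - W)/(-3 + W))
(23*w(a(0), 4))*(-28) = (23*(2*(-5/7)²*(-1 - 1*4)/(-3 + 4)))*(-28) = (23*(2*(25/49)*(-1 - 4)/1))*(-28) = (23*(2*(25/49)*1*(-5)))*(-28) = (23*(-250/49))*(-28) = -5750/49*(-28) = 23000/7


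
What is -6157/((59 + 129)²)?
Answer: -131/752 ≈ -0.17420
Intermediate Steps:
-6157/((59 + 129)²) = -6157/(188²) = -6157/35344 = -1*131/752 = -131/752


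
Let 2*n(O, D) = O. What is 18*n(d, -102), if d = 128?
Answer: 1152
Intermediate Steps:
n(O, D) = O/2
18*n(d, -102) = 18*((½)*128) = 18*64 = 1152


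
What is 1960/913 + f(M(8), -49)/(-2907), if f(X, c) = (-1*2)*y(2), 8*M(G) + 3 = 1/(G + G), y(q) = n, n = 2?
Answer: 5701372/2654091 ≈ 2.1481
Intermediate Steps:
y(q) = 2
M(G) = -3/8 + 1/(16*G) (M(G) = -3/8 + 1/(8*(G + G)) = -3/8 + 1/(8*((2*G))) = -3/8 + (1/(2*G))/8 = -3/8 + 1/(16*G))
f(X, c) = -4 (f(X, c) = -1*2*2 = -2*2 = -4)
1960/913 + f(M(8), -49)/(-2907) = 1960/913 - 4/(-2907) = 1960*(1/913) - 4*(-1/2907) = 1960/913 + 4/2907 = 5701372/2654091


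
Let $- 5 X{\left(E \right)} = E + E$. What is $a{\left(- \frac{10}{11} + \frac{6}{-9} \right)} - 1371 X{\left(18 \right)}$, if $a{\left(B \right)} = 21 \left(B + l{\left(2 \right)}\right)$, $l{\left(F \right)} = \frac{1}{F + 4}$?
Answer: $\frac{1082577}{110} \approx 9841.6$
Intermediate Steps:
$X{\left(E \right)} = - \frac{2 E}{5}$ ($X{\left(E \right)} = - \frac{E + E}{5} = - \frac{2 E}{5}$)
$l{\left(F \right)} = \frac{1}{4 + F}$
$a{\left(B \right)} = \frac{7}{2} + 21 B$ ($a{\left(B \right)} = 21 \left(B + \frac{1}{4 + 2}\right) = 21 \left(B + \frac{1}{6}\right) = 21 \left(\frac{1}{6} + B\right) = \frac{7}{2} + 21 B$)
$a{\left(- \frac{10}{11} + \frac{6}{-9} \right)} - 1371 X{\left(18 \right)} = \left(\frac{7}{2} + 21 \left(- \frac{10}{11} + \frac{6}{-9}\right)\right) - 1371 \left(\left(- \frac{2}{5}\right) 18\right) = \left(\frac{7}{2} + 21 \left(\left(-10\right) \frac{1}{11} + 6 \left(- \frac{1}{9}\right)\right)\right) - - \frac{49356}{5} = \left(\frac{7}{2} + 21 \left(- \frac{10}{11} - \frac{2}{3}\right)\right) + \frac{49356}{5} = \left(\frac{7}{2} + 21 \left(- \frac{52}{33}\right)\right) + \frac{49356}{5} = \left(\frac{7}{2} - \frac{364}{11}\right) + \frac{49356}{5} = - \frac{651}{22} + \frac{49356}{5} = \frac{1082577}{110}$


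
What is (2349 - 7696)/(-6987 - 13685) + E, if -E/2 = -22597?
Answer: 934255715/20672 ≈ 45194.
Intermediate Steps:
E = 45194 (E = -2*(-22597) = 45194)
(2349 - 7696)/(-6987 - 13685) + E = (2349 - 7696)/(-6987 - 13685) + 45194 = -5347/(-20672) + 45194 = -5347*(-1/20672) + 45194 = 5347/20672 + 45194 = 934255715/20672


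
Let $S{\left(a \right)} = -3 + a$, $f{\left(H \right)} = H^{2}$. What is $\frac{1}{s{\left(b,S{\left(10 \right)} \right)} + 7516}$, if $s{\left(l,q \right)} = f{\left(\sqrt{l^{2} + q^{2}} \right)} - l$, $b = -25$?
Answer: $\frac{1}{8215} \approx 0.00012173$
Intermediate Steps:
$s{\left(l,q \right)} = l^{2} + q^{2} - l$ ($s{\left(l,q \right)} = \left(\sqrt{l^{2} + q^{2}}\right)^{2} - l = \left(l^{2} + q^{2}\right) - l = l^{2} + q^{2} - l$)
$\frac{1}{s{\left(b,S{\left(10 \right)} \right)} + 7516} = \frac{1}{\left(\left(-25\right)^{2} + \left(-3 + 10\right)^{2} - -25\right) + 7516} = \frac{1}{\left(625 + 7^{2} + 25\right) + 7516} = \frac{1}{\left(625 + 49 + 25\right) + 7516} = \frac{1}{699 + 7516} = \frac{1}{8215}$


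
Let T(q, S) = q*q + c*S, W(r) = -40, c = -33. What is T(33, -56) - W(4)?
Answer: 2977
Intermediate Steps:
T(q, S) = q² - 33*S (T(q, S) = q*q - 33*S = q² - 33*S)
T(33, -56) - W(4) = (33² - 33*(-56)) - 1*(-40) = (1089 + 1848) + 40 = 2937 + 40 = 2977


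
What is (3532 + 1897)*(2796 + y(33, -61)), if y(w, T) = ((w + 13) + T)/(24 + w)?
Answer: 288383051/19 ≈ 1.5178e+7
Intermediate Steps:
y(w, T) = (13 + T + w)/(24 + w) (y(w, T) = ((13 + w) + T)/(24 + w) = (13 + T + w)/(24 + w))
(3532 + 1897)*(2796 + y(33, -61)) = (3532 + 1897)*(2796 + (13 - 61 + 33)/(24 + 33)) = 5429*(2796 - 15/57) = 5429*(2796 + (1/57)*(-15)) = 5429*(2796 - 5/19) = 5429*(53119/19) = 288383051/19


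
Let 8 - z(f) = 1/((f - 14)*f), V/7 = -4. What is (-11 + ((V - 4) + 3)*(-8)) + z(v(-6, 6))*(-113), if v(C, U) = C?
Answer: -81847/120 ≈ -682.06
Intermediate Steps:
V = -28 (V = 7*(-4) = -28)
z(f) = 8 - 1/(f*(-14 + f)) (z(f) = 8 - 1/((f - 14)*f) = 8 - 1/((-14 + f)*f) = 8 - 1/(f*(-14 + f)))
(-11 + ((V - 4) + 3)*(-8)) + z(v(-6, 6))*(-113) = (-11 + ((-28 - 4) + 3)*(-8)) + ((-1 - 112*(-6) + 8*(-6)²)/((-6)*(-14 - 6)))*(-113) = (-11 + (-32 + 3)*(-8)) - ⅙*(-1 + 672 + 8*36)/(-20)*(-113) = (-11 - 29*(-8)) - ⅙*(-1/20)*(-1 + 672 + 288)*(-113) = (-11 + 232) - ⅙*(-1/20)*959*(-113) = 221 + (959/120)*(-113) = 221 - 108367/120 = -81847/120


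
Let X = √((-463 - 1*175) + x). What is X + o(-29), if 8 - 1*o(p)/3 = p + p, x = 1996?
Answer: 198 + √1358 ≈ 234.85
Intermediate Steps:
X = √1358 (X = √((-463 - 1*175) + 1996) = √((-463 - 175) + 1996) = √(-638 + 1996) = √1358 ≈ 36.851)
o(p) = 24 - 6*p (o(p) = 24 - 3*(p + p) = 24 - 6*p)
X + o(-29) = √1358 + (24 - 6*(-29)) = √1358 + (24 + 174) = √1358 + 198 = 198 + √1358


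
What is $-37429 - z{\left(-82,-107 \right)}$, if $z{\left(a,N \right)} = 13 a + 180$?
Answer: $-36543$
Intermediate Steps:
$z{\left(a,N \right)} = 180 + 13 a$
$-37429 - z{\left(-82,-107 \right)} = -37429 - \left(180 + 13 \left(-82\right)\right) = -37429 - \left(180 - 1066\right) = -37429 - -886 = -37429 + 886 = -36543$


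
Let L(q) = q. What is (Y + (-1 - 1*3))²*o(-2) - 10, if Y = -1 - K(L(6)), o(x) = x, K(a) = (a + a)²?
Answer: -44412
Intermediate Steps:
K(a) = 4*a² (K(a) = (2*a)² = 4*a²)
Y = -145 (Y = -1 - 4*6² = -1 - 4*36 = -1 - 1*144 = -1 - 144 = -145)
(Y + (-1 - 1*3))²*o(-2) - 10 = (-145 + (-1 - 1*3))²*(-2) - 10 = (-145 + (-1 - 3))²*(-2) - 10 = (-145 - 4)²*(-2) - 10 = (-149)²*(-2) - 10 = 22201*(-2) - 10 = -44402 - 10 = -44412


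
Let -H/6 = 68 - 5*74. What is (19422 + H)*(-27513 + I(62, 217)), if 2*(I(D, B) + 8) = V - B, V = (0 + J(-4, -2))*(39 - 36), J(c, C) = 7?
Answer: -586461846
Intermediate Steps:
V = 21 (V = (0 + 7)*(39 - 36) = 7*3 = 21)
I(D, B) = 5/2 - B/2 (I(D, B) = -8 + (21 - B)/2 = -8 + (21/2 - B/2) = 5/2 - B/2)
H = 1812 (H = -6*(68 - 5*74) = -6*(68 - 370) = -6*(-302) = 1812)
(19422 + H)*(-27513 + I(62, 217)) = (19422 + 1812)*(-27513 + (5/2 - 1/2*217)) = 21234*(-27513 + (5/2 - 217/2)) = 21234*(-27513 - 106) = 21234*(-27619) = -586461846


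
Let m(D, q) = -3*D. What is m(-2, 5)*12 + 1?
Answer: 73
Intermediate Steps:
m(-2, 5)*12 + 1 = -3*(-2)*12 + 1 = 6*12 + 1 = 72 + 1 = 73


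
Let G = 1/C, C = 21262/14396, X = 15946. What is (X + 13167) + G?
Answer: 309507501/10631 ≈ 29114.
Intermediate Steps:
C = 10631/7198 (C = 21262*(1/14396) = 10631/7198 ≈ 1.4769)
G = 7198/10631 (G = 1/(10631/7198) = 7198/10631 ≈ 0.67708)
(X + 13167) + G = (15946 + 13167) + 7198/10631 = 29113 + 7198/10631 = 309507501/10631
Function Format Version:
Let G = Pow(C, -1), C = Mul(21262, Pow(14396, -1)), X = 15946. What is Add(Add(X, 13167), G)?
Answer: Rational(309507501, 10631) ≈ 29114.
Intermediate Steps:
C = Rational(10631, 7198) (C = Mul(21262, Rational(1, 14396)) = Rational(10631, 7198) ≈ 1.4769)
G = Rational(7198, 10631) (G = Pow(Rational(10631, 7198), -1) = Rational(7198, 10631) ≈ 0.67708)
Add(Add(X, 13167), G) = Add(Add(15946, 13167), Rational(7198, 10631)) = Add(29113, Rational(7198, 10631)) = Rational(309507501, 10631)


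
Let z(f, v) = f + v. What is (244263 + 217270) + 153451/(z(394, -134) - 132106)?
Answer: 60851126467/131846 ≈ 4.6153e+5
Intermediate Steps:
(244263 + 217270) + 153451/(z(394, -134) - 132106) = (244263 + 217270) + 153451/((394 - 134) - 132106) = 461533 + 153451/(260 - 132106) = 461533 + 153451/(-131846) = 461533 + 153451*(-1/131846) = 461533 - 153451/131846 = 60851126467/131846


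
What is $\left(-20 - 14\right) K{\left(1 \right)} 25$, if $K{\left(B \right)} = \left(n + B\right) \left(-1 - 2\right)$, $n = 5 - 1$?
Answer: $12750$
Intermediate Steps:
$n = 4$ ($n = 5 - 1 = 4$)
$K{\left(B \right)} = -12 - 3 B$ ($K{\left(B \right)} = \left(4 + B\right) \left(-1 - 2\right) = \left(4 + B\right) \left(-3\right) = -12 - 3 B$)
$\left(-20 - 14\right) K{\left(1 \right)} 25 = \left(-20 - 14\right) \left(-12 - 3\right) 25 = - 34 \left(-12 - 3\right) 25 = \left(-34\right) \left(-15\right) 25 = 510 \cdot 25 = 12750$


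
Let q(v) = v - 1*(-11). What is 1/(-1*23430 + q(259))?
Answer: -1/23160 ≈ -4.3178e-5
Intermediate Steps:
q(v) = 11 + v (q(v) = v + 11 = 11 + v)
1/(-1*23430 + q(259)) = 1/(-1*23430 + (11 + 259)) = 1/(-23430 + 270) = 1/(-23160) = -1/23160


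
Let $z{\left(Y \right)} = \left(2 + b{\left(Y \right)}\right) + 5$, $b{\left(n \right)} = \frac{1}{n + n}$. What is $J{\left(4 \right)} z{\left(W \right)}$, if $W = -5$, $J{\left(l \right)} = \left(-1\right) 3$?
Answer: $- \frac{207}{10} \approx -20.7$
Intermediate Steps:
$J{\left(l \right)} = -3$
$b{\left(n \right)} = \frac{1}{2 n}$
$z{\left(Y \right)} = 7 + \frac{1}{2 Y}$ ($z{\left(Y \right)} = \left(2 + \frac{1}{2 Y}\right) + 5 = 7 + \frac{1}{2 Y}$)
$J{\left(4 \right)} z{\left(W \right)} = - 3 \left(7 + \frac{1}{2 \left(-5\right)}\right) = - 3 \left(7 + \frac{1}{2} \left(- \frac{1}{5}\right)\right) = - 3 \left(7 - \frac{1}{10}\right) = \left(-3\right) \frac{69}{10} = - \frac{207}{10}$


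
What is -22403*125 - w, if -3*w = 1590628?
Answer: -6810497/3 ≈ -2.2702e+6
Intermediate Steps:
w = -1590628/3 (w = -⅓*1590628 = -1590628/3 ≈ -5.3021e+5)
-22403*125 - w = -22403*125 - 1*(-1590628/3) = -2800375 + 1590628/3 = -6810497/3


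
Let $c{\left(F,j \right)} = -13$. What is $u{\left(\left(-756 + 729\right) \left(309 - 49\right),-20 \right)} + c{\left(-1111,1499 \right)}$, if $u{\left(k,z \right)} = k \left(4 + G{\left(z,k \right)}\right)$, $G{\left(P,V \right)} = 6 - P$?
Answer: $-210613$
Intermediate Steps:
$u{\left(k,z \right)} = k \left(10 - z\right)$ ($u{\left(k,z \right)} = k \left(4 - \left(-6 + z\right)\right) = k \left(10 - z\right)$)
$u{\left(\left(-756 + 729\right) \left(309 - 49\right),-20 \right)} + c{\left(-1111,1499 \right)} = \left(-756 + 729\right) \left(309 - 49\right) \left(10 - -20\right) - 13 = \left(-27\right) 260 \left(10 + 20\right) - 13 = \left(-7020\right) 30 - 13 = -210600 - 13 = -210613$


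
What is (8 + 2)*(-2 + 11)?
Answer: 90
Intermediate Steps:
(8 + 2)*(-2 + 11) = 10*9 = 90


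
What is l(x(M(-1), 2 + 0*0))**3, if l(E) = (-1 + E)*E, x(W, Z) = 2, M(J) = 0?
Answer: 8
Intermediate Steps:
l(E) = E*(-1 + E)
l(x(M(-1), 2 + 0*0))**3 = (2*(-1 + 2))**3 = (2*1)**3 = 2**3 = 8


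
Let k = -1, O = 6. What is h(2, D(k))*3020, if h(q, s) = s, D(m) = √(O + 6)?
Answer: 6040*√3 ≈ 10462.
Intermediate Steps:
D(m) = 2*√3 (D(m) = √(6 + 6) = √12 = 2*√3)
h(2, D(k))*3020 = (2*√3)*3020 = 6040*√3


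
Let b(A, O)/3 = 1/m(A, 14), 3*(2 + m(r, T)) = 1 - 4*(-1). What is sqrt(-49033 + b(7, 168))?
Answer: I*sqrt(49042) ≈ 221.45*I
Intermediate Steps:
m(r, T) = -1/3 (m(r, T) = -2 + (1 - 4*(-1))/3 = -2 + (1 + 4)/3 = -2 + (1/3)*5 = -2 + 5/3 = -1/3)
b(A, O) = -9 (b(A, O) = 3/(-1/3) = 3*(-3) = -9)
sqrt(-49033 + b(7, 168)) = sqrt(-49033 - 9) = sqrt(-49042) = I*sqrt(49042)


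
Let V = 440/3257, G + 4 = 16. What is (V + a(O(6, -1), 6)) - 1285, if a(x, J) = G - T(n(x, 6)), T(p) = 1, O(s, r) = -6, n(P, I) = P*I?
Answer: -4148978/3257 ≈ -1273.9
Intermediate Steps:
n(P, I) = I*P
G = 12 (G = -4 + 16 = 12)
V = 440/3257 (V = 440*(1/3257) = 440/3257 ≈ 0.13509)
a(x, J) = 11 (a(x, J) = 12 - 1*1 = 12 - 1 = 11)
(V + a(O(6, -1), 6)) - 1285 = (440/3257 + 11) - 1285 = 36267/3257 - 1285 = -4148978/3257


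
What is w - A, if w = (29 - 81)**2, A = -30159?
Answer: 32863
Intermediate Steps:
w = 2704 (w = (-52)**2 = 2704)
w - A = 2704 - 1*(-30159) = 2704 + 30159 = 32863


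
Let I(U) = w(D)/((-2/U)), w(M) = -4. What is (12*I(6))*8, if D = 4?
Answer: 1152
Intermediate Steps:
I(U) = 2*U (I(U) = -4*(-U/2) = -(-2)*U = 2*U)
(12*I(6))*8 = (12*(2*6))*8 = (12*12)*8 = 144*8 = 1152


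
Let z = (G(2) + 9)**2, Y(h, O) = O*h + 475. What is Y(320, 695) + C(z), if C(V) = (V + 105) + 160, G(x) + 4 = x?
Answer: 223189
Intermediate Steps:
Y(h, O) = 475 + O*h
G(x) = -4 + x
z = 49 (z = ((-4 + 2) + 9)**2 = (-2 + 9)**2 = 7**2 = 49)
C(V) = 265 + V (C(V) = (105 + V) + 160 = 265 + V)
Y(320, 695) + C(z) = (475 + 695*320) + (265 + 49) = (475 + 222400) + 314 = 222875 + 314 = 223189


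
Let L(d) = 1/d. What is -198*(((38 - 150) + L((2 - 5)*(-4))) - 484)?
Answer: 235983/2 ≈ 1.1799e+5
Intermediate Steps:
-198*(((38 - 150) + L((2 - 5)*(-4))) - 484) = -198*(((38 - 150) + 1/((2 - 5)*(-4))) - 484) = -198*((-112 + 1/(-3*(-4))) - 484) = -198*((-112 + 1/12) - 484) = -198*(-1343/12 - 484) = -198*(-7151/12) = 235983/2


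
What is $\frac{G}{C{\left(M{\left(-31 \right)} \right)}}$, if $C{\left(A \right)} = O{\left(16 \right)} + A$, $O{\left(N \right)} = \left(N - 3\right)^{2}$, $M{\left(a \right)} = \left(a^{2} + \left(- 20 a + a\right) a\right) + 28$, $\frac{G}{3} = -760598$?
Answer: $\frac{2281794}{17101} \approx 133.43$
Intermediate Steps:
$G = -2281794$ ($G = 3 \left(-760598\right) = -2281794$)
$M{\left(a \right)} = 28 - 18 a^{2}$ ($M{\left(a \right)} = \left(a^{2} + - 19 a a\right) + 28 = \left(a^{2} - 19 a^{2}\right) + 28 = - 18 a^{2} + 28 = 28 - 18 a^{2}$)
$O{\left(N \right)} = \left(-3 + N\right)^{2}$
$C{\left(A \right)} = 169 + A$ ($C{\left(A \right)} = \left(-3 + 16\right)^{2} + A = 13^{2} + A = 169 + A$)
$\frac{G}{C{\left(M{\left(-31 \right)} \right)}} = - \frac{2281794}{169 + \left(28 - 18 \left(-31\right)^{2}\right)} = - \frac{2281794}{169 + \left(28 - 17298\right)} = - \frac{2281794}{169 - 17270} = - \frac{2281794}{-17101} = \left(-2281794\right) \left(- \frac{1}{17101}\right) = \frac{2281794}{17101}$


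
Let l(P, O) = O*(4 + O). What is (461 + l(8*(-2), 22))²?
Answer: 1067089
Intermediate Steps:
(461 + l(8*(-2), 22))² = (461 + 22*(4 + 22))² = (461 + 22*26)² = (461 + 572)² = 1033² = 1067089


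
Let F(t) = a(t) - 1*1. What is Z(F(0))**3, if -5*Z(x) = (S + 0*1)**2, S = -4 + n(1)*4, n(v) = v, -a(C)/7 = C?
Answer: 0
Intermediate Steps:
a(C) = -7*C
F(t) = -1 - 7*t (F(t) = -7*t - 1*1 = -7*t - 1 = -1 - 7*t)
S = 0 (S = -4 + 1*4 = -4 + 4 = 0)
Z(x) = 0 (Z(x) = -(0 + 0*1)**2/5 = -(0 + 0)**2/5 = -1/5*0**2 = -1/5*0 = 0)
Z(F(0))**3 = 0**3 = 0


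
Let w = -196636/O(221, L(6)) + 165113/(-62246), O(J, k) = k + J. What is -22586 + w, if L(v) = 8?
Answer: -334226003057/14254334 ≈ -23447.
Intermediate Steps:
O(J, k) = J + k
w = -12277615333/14254334 (w = -196636/(221 + 8) + 165113/(-62246) = -196636/229 + 165113*(-1/62246) = -196636*1/229 - 165113/62246 = -196636/229 - 165113/62246 = -12277615333/14254334 ≈ -861.33)
-22586 + w = -22586 - 12277615333/14254334 = -334226003057/14254334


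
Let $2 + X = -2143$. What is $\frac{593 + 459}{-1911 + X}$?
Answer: $- \frac{263}{1014} \approx -0.25937$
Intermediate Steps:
$X = -2145$ ($X = -2 - 2143 = -2145$)
$\frac{593 + 459}{-1911 + X} = \frac{593 + 459}{-1911 - 2145} = \frac{1052}{-4056} = 1052 \left(- \frac{1}{4056}\right) = - \frac{263}{1014}$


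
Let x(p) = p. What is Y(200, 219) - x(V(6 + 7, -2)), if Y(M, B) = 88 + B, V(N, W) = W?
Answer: 309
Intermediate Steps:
Y(200, 219) - x(V(6 + 7, -2)) = (88 + 219) - 1*(-2) = 307 + 2 = 309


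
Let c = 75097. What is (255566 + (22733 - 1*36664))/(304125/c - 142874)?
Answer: -18146063595/10729104653 ≈ -1.6913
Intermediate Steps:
(255566 + (22733 - 1*36664))/(304125/c - 142874) = (255566 + (22733 - 1*36664))/(304125/75097 - 142874) = (255566 + (22733 - 36664))/(304125*(1/75097) - 142874) = (255566 - 13931)/(304125/75097 - 142874) = 241635/(-10729104653/75097) = 241635*(-75097/10729104653) = -18146063595/10729104653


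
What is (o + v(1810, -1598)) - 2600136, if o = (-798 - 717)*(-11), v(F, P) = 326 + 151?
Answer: -2582994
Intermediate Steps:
v(F, P) = 477
o = 16665 (o = -1515*(-11) = 16665)
(o + v(1810, -1598)) - 2600136 = (16665 + 477) - 2600136 = 17142 - 2600136 = -2582994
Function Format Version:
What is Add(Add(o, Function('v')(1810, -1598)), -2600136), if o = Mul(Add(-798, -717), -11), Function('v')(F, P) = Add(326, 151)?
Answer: -2582994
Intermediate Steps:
Function('v')(F, P) = 477
o = 16665 (o = Mul(-1515, -11) = 16665)
Add(Add(o, Function('v')(1810, -1598)), -2600136) = Add(Add(16665, 477), -2600136) = Add(17142, -2600136) = -2582994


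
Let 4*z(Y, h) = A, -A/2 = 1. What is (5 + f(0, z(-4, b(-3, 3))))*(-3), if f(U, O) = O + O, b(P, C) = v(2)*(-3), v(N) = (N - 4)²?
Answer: -12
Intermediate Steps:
A = -2 (A = -2*1 = -2)
v(N) = (-4 + N)²
b(P, C) = -12 (b(P, C) = (-4 + 2)²*(-3) = (-2)²*(-3) = 4*(-3) = -12)
z(Y, h) = -½ (z(Y, h) = (¼)*(-2) = -½)
f(U, O) = 2*O
(5 + f(0, z(-4, b(-3, 3))))*(-3) = (5 + 2*(-½))*(-3) = (5 - 1)*(-3) = 4*(-3) = -12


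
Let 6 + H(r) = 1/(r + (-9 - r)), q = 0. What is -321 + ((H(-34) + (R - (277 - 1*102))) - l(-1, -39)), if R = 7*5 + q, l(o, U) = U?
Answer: -3853/9 ≈ -428.11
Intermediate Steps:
R = 35 (R = 7*5 + 0 = 35 + 0 = 35)
H(r) = -55/9 (H(r) = -6 + 1/(r + (-9 - r)) = -6 + 1/(-9) = -6 - 1/9 = -55/9)
-321 + ((H(-34) + (R - (277 - 1*102))) - l(-1, -39)) = -321 + ((-55/9 + (35 - (277 - 1*102))) - 1*(-39)) = -321 + ((-55/9 + (35 - (277 - 102))) + 39) = -321 + ((-55/9 + (35 - 1*175)) + 39) = -321 + ((-55/9 + (35 - 175)) + 39) = -321 + ((-55/9 - 140) + 39) = -321 + (-1315/9 + 39) = -321 - 964/9 = -3853/9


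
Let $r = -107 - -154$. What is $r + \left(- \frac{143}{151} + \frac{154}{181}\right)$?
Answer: $\frac{1281928}{27331} \approx 46.904$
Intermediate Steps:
$r = 47$ ($r = -107 + 154 = 47$)
$r + \left(- \frac{143}{151} + \frac{154}{181}\right) = 47 + \left(- \frac{143}{151} + \frac{154}{181}\right) = 47 - \frac{2629}{27331} = \frac{1281928}{27331}$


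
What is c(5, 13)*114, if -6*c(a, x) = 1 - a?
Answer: 76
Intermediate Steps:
c(a, x) = -⅙ + a/6 (c(a, x) = -(1 - a)/6 = -⅙ + a/6)
c(5, 13)*114 = (-⅙ + (⅙)*5)*114 = (-⅙ + ⅚)*114 = (⅔)*114 = 76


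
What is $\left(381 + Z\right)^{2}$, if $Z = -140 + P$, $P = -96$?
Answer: $21025$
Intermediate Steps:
$Z = -236$ ($Z = -140 - 96 = -236$)
$\left(381 + Z\right)^{2} = \left(381 - 236\right)^{2} = 145^{2} = 21025$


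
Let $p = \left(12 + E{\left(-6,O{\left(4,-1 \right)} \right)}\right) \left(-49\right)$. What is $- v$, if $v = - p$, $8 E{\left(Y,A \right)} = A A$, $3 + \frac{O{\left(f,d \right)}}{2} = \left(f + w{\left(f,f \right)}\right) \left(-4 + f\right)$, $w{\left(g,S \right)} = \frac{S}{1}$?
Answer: $- \frac{1617}{2} \approx -808.5$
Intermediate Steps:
$w{\left(g,S \right)} = S$ ($w{\left(g,S \right)} = S 1 = S$)
$O{\left(f,d \right)} = -6 + 4 f \left(-4 + f\right)$ ($O{\left(f,d \right)} = -6 + 2 \left(f + f\right) \left(-4 + f\right) = -6 + 2 \cdot 2 f \left(-4 + f\right) = -6 + 4 f \left(-4 + f\right)$)
$E{\left(Y,A \right)} = \frac{A^{2}}{8}$ ($E{\left(Y,A \right)} = \frac{A A}{8} = \frac{A^{2}}{8}$)
$p = - \frac{1617}{2}$ ($p = \left(12 + \frac{\left(-6 - 64 + 4 \cdot 4^{2}\right)^{2}}{8}\right) \left(-49\right) = \left(12 + \frac{\left(-6 - 64 + 4 \cdot 16\right)^{2}}{8}\right) \left(-49\right) = \left(12 + \frac{\left(-6 - 64 + 64\right)^{2}}{8}\right) \left(-49\right) = \left(12 + \frac{\left(-6\right)^{2}}{8}\right) \left(-49\right) = \left(12 + \frac{1}{8} \cdot 36\right) \left(-49\right) = \left(12 + \frac{9}{2}\right) \left(-49\right) = \frac{33}{2} \left(-49\right) = - \frac{1617}{2} \approx -808.5$)
$v = \frac{1617}{2}$ ($v = \left(-1\right) \left(- \frac{1617}{2}\right) = \frac{1617}{2} \approx 808.5$)
$- v = \left(-1\right) \frac{1617}{2} = - \frac{1617}{2}$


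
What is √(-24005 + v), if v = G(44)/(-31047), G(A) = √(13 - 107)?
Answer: √(-23138808597045 - 31047*I*√94)/31047 ≈ 1.0078e-6 - 154.94*I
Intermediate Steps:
G(A) = I*√94 (G(A) = √(-94) = I*√94)
v = -I*√94/31047 (v = (I*√94)/(-31047) = (I*√94)*(-1/31047) = -I*√94/31047 ≈ -0.00031228*I)
√(-24005 + v) = √(-24005 - I*√94/31047)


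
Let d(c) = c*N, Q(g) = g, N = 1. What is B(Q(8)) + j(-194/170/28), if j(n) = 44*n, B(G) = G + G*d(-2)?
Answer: -5827/595 ≈ -9.7933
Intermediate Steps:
d(c) = c (d(c) = c*1 = c)
B(G) = -G (B(G) = G + G*(-2) = G - 2*G = -G)
B(Q(8)) + j(-194/170/28) = -1*8 + 44*(-194/170/28) = -8 + 44*(-194*1/170*(1/28)) = -8 + 44*(-97/85*1/28) = -8 + 44*(-97/2380) = -8 - 1067/595 = -5827/595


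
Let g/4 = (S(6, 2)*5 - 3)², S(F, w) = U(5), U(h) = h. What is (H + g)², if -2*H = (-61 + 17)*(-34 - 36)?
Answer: 156816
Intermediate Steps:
S(F, w) = 5
g = 1936 (g = 4*(5*5 - 3)² = 4*(25 - 3)² = 4*22² = 4*484 = 1936)
H = -1540 (H = -(-61 + 17)*(-34 - 36)/2 = -(-22)*(-70) = -½*3080 = -1540)
(H + g)² = (-1540 + 1936)² = 396² = 156816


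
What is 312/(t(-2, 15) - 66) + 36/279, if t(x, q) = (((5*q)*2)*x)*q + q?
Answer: 2844/47027 ≈ 0.060476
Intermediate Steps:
t(x, q) = q + 10*x*q**2 (t(x, q) = ((10*q)*x)*q + q = (10*q*x)*q + q = 10*x*q**2 + q = q + 10*x*q**2)
312/(t(-2, 15) - 66) + 36/279 = 312/(15*(1 + 10*15*(-2)) - 66) + 36/279 = 312/(15*(1 - 300) - 66) + 36*(1/279) = 312/(15*(-299) - 66) + 4/31 = 312/(-4485 - 66) + 4/31 = 312/(-4551) + 4/31 = 312*(-1/4551) + 4/31 = -104/1517 + 4/31 = 2844/47027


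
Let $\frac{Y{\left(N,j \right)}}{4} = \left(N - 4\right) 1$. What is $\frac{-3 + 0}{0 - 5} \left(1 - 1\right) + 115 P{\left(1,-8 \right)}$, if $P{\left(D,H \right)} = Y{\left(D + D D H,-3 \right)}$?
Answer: $-5060$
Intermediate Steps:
$Y{\left(N,j \right)} = -16 + 4 N$ ($Y{\left(N,j \right)} = 4 \left(N - 4\right) 1 = 4 \left(-4 + N\right) 1 = 4 \left(-4 + N\right) = -16 + 4 N$)
$P{\left(D,H \right)} = -16 + 4 D + 4 H D^{2}$ ($P{\left(D,H \right)} = -16 + 4 \left(D + D D H\right) = -16 + 4 \left(D + H D^{2}\right) = -16 + \left(4 D + 4 H D^{2}\right) = -16 + 4 D + 4 H D^{2}$)
$\frac{-3 + 0}{0 - 5} \left(1 - 1\right) + 115 P{\left(1,-8 \right)} = \frac{-3 + 0}{0 - 5} \left(1 - 1\right) + 115 \left(-16 + 4 \cdot 1 \left(1 + 1 \left(-8\right)\right)\right) = - \frac{3}{-5} \cdot 0 + 115 \left(-16 + 4 \cdot 1 \left(1 - 8\right)\right) = \left(-3\right) \left(- \frac{1}{5}\right) 0 + 115 \left(-16 + 4 \cdot 1 \left(-7\right)\right) = \frac{3}{5} \cdot 0 + 115 \left(-16 - 28\right) = 0 + 115 \left(-44\right) = 0 - 5060 = -5060$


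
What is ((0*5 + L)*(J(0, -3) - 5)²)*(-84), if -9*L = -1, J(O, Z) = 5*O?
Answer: -700/3 ≈ -233.33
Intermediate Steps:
L = ⅑ (L = -⅑*(-1) = ⅑ ≈ 0.11111)
((0*5 + L)*(J(0, -3) - 5)²)*(-84) = ((0*5 + ⅑)*(5*0 - 5)²)*(-84) = ((0 + ⅑)*(0 - 5)²)*(-84) = ((⅑)*(-5)²)*(-84) = ((⅑)*25)*(-84) = (25/9)*(-84) = -700/3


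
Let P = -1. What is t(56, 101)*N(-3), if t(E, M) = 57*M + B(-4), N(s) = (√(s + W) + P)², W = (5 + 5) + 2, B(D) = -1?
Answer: 23024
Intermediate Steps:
W = 12 (W = 10 + 2 = 12)
N(s) = (-1 + √(12 + s))² (N(s) = (√(s + 12) - 1)² = (√(12 + s) - 1)² = (-1 + √(12 + s))²)
t(E, M) = -1 + 57*M (t(E, M) = 57*M - 1 = -1 + 57*M)
t(56, 101)*N(-3) = (-1 + 57*101)*(-1 + √(12 - 3))² = (-1 + 5757)*(-1 + √9)² = 5756*(-1 + 3)² = 5756*2² = 5756*4 = 23024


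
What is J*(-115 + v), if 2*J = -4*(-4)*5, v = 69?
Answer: -1840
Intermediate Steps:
J = 40 (J = (-4*(-4)*5)/2 = (16*5)/2 = (½)*80 = 40)
J*(-115 + v) = 40*(-115 + 69) = 40*(-46) = -1840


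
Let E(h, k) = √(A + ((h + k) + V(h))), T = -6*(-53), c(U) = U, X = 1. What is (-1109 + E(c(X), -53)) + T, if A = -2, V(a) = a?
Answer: -791 + I*√53 ≈ -791.0 + 7.2801*I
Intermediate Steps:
T = 318
E(h, k) = √(-2 + k + 2*h) (E(h, k) = √(-2 + ((h + k) + h)) = √(-2 + (k + 2*h)) = √(-2 + k + 2*h))
(-1109 + E(c(X), -53)) + T = (-1109 + √(-2 - 53 + 2*1)) + 318 = (-1109 + √(-2 - 53 + 2)) + 318 = (-1109 + √(-53)) + 318 = (-1109 + I*√53) + 318 = -791 + I*√53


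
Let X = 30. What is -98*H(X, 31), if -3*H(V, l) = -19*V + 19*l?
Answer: 1862/3 ≈ 620.67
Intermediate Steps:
H(V, l) = -19*l/3 + 19*V/3 (H(V, l) = -(-19*V + 19*l)/3 = -19*l/3 + 19*V/3)
-98*H(X, 31) = -98*(-19/3*31 + (19/3)*30) = -98*(-589/3 + 190) = -98*(-19/3) = 1862/3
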